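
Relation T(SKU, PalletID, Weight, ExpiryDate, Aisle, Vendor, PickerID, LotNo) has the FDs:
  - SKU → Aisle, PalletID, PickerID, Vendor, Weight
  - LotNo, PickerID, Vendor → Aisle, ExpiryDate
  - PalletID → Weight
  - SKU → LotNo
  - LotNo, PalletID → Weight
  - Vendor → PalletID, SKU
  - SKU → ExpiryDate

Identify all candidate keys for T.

{SKU} is a candidate key since {SKU}⁺ = {Aisle, ExpiryDate, LotNo, PalletID, PickerID, SKU, Vendor, Weight} covers every attribute.
{Vendor} is a candidate key since {Vendor}⁺ = {Aisle, ExpiryDate, LotNo, PalletID, PickerID, SKU, Vendor, Weight} covers every attribute.
These are minimal and exhaustive — every other superkey contains one of them.

{SKU}, {Vendor}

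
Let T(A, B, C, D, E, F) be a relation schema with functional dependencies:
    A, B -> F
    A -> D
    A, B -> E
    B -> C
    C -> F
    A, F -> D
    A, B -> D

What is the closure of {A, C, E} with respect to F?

{A, C, D, E, F}

Start with {A, C, E}.
A -> D applies; add {D} → now {A, C, D, E}.
C -> F applies; add {F} → now {A, C, D, E, F}.
No further FD applies.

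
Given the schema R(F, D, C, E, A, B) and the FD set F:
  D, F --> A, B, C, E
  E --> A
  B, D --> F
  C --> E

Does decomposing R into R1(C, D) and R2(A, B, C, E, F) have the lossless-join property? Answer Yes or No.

No

The shared attributes are {C} and {C}⁺ = {A, C, E}.
Neither R1 nor R2 is contained in that closure, so the decomposition is lossy.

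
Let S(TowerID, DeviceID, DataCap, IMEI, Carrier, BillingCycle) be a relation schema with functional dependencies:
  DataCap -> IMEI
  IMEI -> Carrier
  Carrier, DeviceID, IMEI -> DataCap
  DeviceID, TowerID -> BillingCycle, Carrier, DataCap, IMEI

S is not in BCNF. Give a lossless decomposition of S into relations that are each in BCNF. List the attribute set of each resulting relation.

Candidate key of the original relation: {DeviceID, TowerID}.
{BillingCycle, Carrier, DataCap, DeviceID, IMEI, TowerID}: {DataCap} determines {Carrier, DataCap, IMEI} here but is not a superkey — split on DataCap -> Carrier, IMEI, giving {Carrier, DataCap, IMEI} and {BillingCycle, DataCap, DeviceID, TowerID}.
{Carrier, DataCap, IMEI}: {IMEI} determines {Carrier, IMEI} here but is not a superkey — split on IMEI -> Carrier, giving {Carrier, IMEI} and {DataCap, IMEI}.
{Carrier, IMEI}: every determinant is a superkey — BCNF.
{DataCap, IMEI}: every determinant is a superkey — BCNF.
{BillingCycle, DataCap, DeviceID, TowerID}: every determinant is a superkey — BCNF.

{BillingCycle, DataCap, DeviceID, TowerID}; {Carrier, IMEI}; {DataCap, IMEI}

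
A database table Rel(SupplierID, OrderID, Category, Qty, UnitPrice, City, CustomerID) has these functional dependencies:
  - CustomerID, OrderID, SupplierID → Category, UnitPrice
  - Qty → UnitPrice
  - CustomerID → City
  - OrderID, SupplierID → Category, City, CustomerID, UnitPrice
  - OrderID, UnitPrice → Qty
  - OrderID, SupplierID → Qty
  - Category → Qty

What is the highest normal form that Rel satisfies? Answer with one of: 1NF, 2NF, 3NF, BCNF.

2NF

Candidate key: {OrderID, SupplierID}. Prime attributes: {OrderID, SupplierID}.
Qty → UnitPrice: {Qty}⁺ = {Qty, UnitPrice}, which is not all of the attributes, so the left side is not a superkey — BCNF is violated.
Qty → UnitPrice determines the non-prime attribute {UnitPrice} from a non-superkey — 3NF is violated.
No non-prime attribute depends on a proper subset of any candidate key, so 2NF holds.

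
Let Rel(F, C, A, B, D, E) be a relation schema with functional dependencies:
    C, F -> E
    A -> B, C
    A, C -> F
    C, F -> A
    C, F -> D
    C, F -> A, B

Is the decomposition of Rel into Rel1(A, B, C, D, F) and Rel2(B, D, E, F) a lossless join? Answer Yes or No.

No

The shared attributes are {B, D, F} and {B, D, F}⁺ = {B, D, F}.
The closure covers neither Rel1 nor Rel2 entirely; the join is not lossless.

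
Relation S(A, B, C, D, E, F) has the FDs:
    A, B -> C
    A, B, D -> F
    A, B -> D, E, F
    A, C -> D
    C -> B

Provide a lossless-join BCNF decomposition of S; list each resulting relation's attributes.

Candidate keys of the original relation: {A, B}, {A, C}.
{A, B, C, D, E, F}: {C} determines {B, C} here but is not a superkey — split on C -> B, giving {B, C} and {A, C, D, E, F}.
{B, C} is in BCNF.
{A, C, D, E, F} is in BCNF.

{A, C, D, E, F}; {B, C}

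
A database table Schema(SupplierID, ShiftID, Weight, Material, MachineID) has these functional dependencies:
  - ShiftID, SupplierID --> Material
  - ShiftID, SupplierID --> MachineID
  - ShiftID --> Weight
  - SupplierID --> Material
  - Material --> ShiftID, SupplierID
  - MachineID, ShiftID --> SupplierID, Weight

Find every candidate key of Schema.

{Material} is a candidate key since {Material}⁺ = {MachineID, Material, ShiftID, SupplierID, Weight} covers every attribute.
{SupplierID} is a candidate key since {SupplierID}⁺ = {MachineID, Material, ShiftID, SupplierID, Weight} covers every attribute.
{MachineID, ShiftID} is a candidate key since {MachineID, ShiftID}⁺ = {MachineID, Material, ShiftID, SupplierID, Weight} covers every attribute.
Any other superkey properly contains one of these, so there are no further candidate keys.

{MachineID, ShiftID}, {Material}, {SupplierID}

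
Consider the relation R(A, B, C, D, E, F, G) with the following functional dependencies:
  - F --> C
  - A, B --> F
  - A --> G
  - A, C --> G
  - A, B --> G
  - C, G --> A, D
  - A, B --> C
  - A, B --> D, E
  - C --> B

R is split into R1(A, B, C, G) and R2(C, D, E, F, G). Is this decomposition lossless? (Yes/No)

Yes

R1 ∩ R2 = {C, G}; its closure under F is {A, B, C, D, E, F, G}.
This includes all of R1, so the common attributes are a superkey of R1 — the join is lossless.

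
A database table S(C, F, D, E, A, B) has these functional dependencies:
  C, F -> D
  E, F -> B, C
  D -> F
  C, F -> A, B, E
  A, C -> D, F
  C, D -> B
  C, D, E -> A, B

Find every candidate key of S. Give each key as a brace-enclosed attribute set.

{A, C}⁺ = {A, B, C, D, E, F}, which is every attribute, so {A, C} is a candidate key.
{C, D}⁺ = {A, B, C, D, E, F}, which is every attribute, so {C, D} is a candidate key.
{C, F}⁺ = {A, B, C, D, E, F}, which is every attribute, so {C, F} is a candidate key.
{D, E}⁺ = {A, B, C, D, E, F}, which is every attribute, so {D, E} is a candidate key.
{E, F}⁺ = {A, B, C, D, E, F}, which is every attribute, so {E, F} is a candidate key.
Any other superkey properly contains one of these, so there are no further candidate keys.

{A, C}, {C, D}, {C, F}, {D, E}, {E, F}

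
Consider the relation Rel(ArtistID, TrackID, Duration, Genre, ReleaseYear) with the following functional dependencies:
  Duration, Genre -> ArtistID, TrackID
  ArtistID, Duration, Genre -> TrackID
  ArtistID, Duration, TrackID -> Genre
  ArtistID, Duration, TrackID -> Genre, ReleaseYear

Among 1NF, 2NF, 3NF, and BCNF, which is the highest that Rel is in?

BCNF

Candidate keys: {ArtistID, Duration, TrackID}, {Duration, Genre}. Prime attributes: {ArtistID, Duration, Genre, TrackID}.
Each dependency's left side is a superkey — BCNF holds.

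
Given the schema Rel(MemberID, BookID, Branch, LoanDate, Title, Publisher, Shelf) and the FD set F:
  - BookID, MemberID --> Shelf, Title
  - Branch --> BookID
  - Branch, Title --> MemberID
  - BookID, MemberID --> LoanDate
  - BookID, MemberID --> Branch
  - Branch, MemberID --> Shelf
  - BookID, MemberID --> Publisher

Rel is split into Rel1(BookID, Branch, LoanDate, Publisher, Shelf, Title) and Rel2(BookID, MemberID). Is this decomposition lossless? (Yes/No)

The shared attributes are {BookID} and {BookID}⁺ = {BookID}.
Neither Rel1 nor Rel2 is contained in that closure, so the decomposition is lossy.

No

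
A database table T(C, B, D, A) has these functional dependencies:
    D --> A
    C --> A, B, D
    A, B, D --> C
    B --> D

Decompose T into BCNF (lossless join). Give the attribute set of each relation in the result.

Candidate keys of the original relation: {B}, {C}.
{A, B, C, D}: {D} determines {A, D} here but is not a superkey — split on D --> A, giving {A, D} and {B, C, D}.
{A, D} is in BCNF.
{B, C, D} is in BCNF.

{A, D}; {B, C, D}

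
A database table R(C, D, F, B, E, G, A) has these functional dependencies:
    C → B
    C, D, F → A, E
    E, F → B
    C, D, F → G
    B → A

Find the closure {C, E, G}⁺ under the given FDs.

{A, B, C, E, G}

Start with {C, E, G}.
C → B applies; add {B} → now {B, C, E, G}.
B → A applies; add {A} → now {A, B, C, E, G}.
No further FD applies.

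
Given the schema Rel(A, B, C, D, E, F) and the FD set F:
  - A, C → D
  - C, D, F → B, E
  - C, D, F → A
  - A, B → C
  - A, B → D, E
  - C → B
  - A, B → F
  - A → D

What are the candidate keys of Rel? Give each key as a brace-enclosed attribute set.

{A, B}⁺ = {A, B, C, D, E, F} — all of the relation — so {A, B} is a candidate key.
{A, C}⁺ = {A, B, C, D, E, F} — all of the relation — so {A, C} is a candidate key.
{C, D, F}⁺ = {A, B, C, D, E, F} — all of the relation — so {C, D, F} is a candidate key.
Any other superkey properly contains one of these, so there are no further candidate keys.

{A, B}, {A, C}, {C, D, F}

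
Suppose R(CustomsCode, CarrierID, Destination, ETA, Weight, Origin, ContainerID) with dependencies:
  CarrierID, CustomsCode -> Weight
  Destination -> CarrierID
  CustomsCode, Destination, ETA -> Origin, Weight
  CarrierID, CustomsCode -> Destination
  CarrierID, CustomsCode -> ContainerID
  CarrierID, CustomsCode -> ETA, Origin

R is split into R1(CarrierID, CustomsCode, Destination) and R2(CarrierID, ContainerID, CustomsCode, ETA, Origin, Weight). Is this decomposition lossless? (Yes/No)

Yes

The shared attributes are {CarrierID, CustomsCode} and {CarrierID, CustomsCode}⁺ = {CarrierID, ContainerID, CustomsCode, Destination, ETA, Origin, Weight}.
R1 is contained in that closure, so R1 ∩ R2 -> R1 holds and the join is lossless.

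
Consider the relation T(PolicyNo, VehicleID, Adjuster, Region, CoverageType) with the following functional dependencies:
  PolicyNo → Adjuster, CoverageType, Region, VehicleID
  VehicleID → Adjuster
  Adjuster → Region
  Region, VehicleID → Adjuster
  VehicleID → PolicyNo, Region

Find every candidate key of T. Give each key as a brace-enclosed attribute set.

{PolicyNo}, {VehicleID}

{PolicyNo}⁺ = {Adjuster, CoverageType, PolicyNo, Region, VehicleID}, which is every attribute, so {PolicyNo} is a candidate key.
{VehicleID}⁺ = {Adjuster, CoverageType, PolicyNo, Region, VehicleID}, which is every attribute, so {VehicleID} is a candidate key.
These are minimal and exhaustive — every other superkey contains one of them.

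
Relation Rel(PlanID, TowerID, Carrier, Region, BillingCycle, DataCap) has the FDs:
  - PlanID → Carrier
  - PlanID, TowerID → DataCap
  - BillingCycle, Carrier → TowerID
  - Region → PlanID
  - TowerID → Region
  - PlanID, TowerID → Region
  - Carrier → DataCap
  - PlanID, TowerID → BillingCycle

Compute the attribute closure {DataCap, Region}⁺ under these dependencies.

{Carrier, DataCap, PlanID, Region}

Start with {DataCap, Region}.
Region → PlanID applies; add {PlanID} → now {DataCap, PlanID, Region}.
PlanID → Carrier applies; add {Carrier} → now {Carrier, DataCap, PlanID, Region}.
No further FD applies.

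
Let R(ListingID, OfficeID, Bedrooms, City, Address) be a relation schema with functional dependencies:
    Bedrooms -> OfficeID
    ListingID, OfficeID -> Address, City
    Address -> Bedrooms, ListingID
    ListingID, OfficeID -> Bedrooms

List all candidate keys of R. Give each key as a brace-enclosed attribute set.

{Address}⁺ = {Address, Bedrooms, City, ListingID, OfficeID} — all of the relation — so {Address} is a candidate key.
{Bedrooms, ListingID}⁺ = {Address, Bedrooms, City, ListingID, OfficeID} — all of the relation — so {Bedrooms, ListingID} is a candidate key.
{ListingID, OfficeID}⁺ = {Address, Bedrooms, City, ListingID, OfficeID} — all of the relation — so {ListingID, OfficeID} is a candidate key.
No proper subset of any of these is a key, and no other minimal superkey exists.

{Address}, {Bedrooms, ListingID}, {ListingID, OfficeID}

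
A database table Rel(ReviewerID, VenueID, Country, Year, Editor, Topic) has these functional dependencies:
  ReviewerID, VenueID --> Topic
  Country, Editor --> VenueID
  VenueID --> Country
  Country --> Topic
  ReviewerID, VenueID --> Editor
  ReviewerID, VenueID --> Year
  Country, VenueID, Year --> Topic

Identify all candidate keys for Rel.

{ReviewerID} never appears on the right of any FD, so every key must include it.
{ReviewerID, VenueID} is a candidate key since {ReviewerID, VenueID}⁺ = {Country, Editor, ReviewerID, Topic, VenueID, Year} covers every attribute.
{Country, Editor, ReviewerID} is a candidate key since {Country, Editor, ReviewerID}⁺ = {Country, Editor, ReviewerID, Topic, VenueID, Year} covers every attribute.
No proper subset of any of these is a key, and no other minimal superkey exists.

{Country, Editor, ReviewerID}, {ReviewerID, VenueID}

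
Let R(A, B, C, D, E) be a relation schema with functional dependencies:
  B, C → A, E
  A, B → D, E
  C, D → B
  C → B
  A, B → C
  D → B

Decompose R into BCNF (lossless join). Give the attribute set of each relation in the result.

{A, C, D, E}; {B, D}

Candidate keys of the original relation: {A, B}, {A, D}, {C}.
In {A, B, C, D, E}, {D} is not a superkey ({D}⁺ restricted to this set is {B, D}), so split on D → B into {B, D} and {A, C, D, E}.
{B, D}: every determinant is a superkey — BCNF.
{A, C, D, E}: every determinant is a superkey — BCNF.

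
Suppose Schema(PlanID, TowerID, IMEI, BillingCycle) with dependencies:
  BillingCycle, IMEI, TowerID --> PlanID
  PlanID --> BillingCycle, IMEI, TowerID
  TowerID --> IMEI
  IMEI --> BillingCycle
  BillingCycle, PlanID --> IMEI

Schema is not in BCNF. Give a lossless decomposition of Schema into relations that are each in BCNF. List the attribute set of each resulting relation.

Candidate keys of the original relation: {PlanID}, {TowerID}.
In {BillingCycle, IMEI, PlanID, TowerID}, {IMEI} is not a superkey ({IMEI}⁺ restricted to this set is {BillingCycle, IMEI}), so split on IMEI --> BillingCycle into {BillingCycle, IMEI} and {IMEI, PlanID, TowerID}.
{BillingCycle, IMEI}: every determinant is a superkey — BCNF.
{IMEI, PlanID, TowerID}: every determinant is a superkey — BCNF.

{BillingCycle, IMEI}; {IMEI, PlanID, TowerID}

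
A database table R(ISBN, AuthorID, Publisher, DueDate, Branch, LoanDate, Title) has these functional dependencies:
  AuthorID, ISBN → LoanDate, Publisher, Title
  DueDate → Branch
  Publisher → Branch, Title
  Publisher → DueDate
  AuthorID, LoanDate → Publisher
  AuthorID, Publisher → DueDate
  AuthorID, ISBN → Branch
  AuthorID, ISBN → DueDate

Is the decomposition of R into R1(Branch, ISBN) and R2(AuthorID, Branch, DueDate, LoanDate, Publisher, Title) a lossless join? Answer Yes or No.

No

R1 ∩ R2 = {Branch}; its closure under F is {Branch}.
R1 ⊄ {Branch} and R2 ⊄ {Branch}, so the split is lossy.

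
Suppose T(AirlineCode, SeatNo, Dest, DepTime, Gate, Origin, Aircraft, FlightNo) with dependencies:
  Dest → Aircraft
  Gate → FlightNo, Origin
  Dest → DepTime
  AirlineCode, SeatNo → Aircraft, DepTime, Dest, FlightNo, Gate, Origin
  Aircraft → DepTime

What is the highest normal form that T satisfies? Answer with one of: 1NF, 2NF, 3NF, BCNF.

Candidate key: {AirlineCode, SeatNo}. Prime attributes: {AirlineCode, SeatNo}.
Dest → Aircraft: {Dest}⁺ = {Aircraft, DepTime, Dest}, which is not all of the attributes, so the left side is not a superkey — BCNF is violated.
Because {Aircraft} is non-prime and the left side of Dest → Aircraft is not a superkey, the relation is not in 3NF.
No proper subset of a key has a non-prime attribute in its closure, so there is no partial dependency; 2NF holds.

2NF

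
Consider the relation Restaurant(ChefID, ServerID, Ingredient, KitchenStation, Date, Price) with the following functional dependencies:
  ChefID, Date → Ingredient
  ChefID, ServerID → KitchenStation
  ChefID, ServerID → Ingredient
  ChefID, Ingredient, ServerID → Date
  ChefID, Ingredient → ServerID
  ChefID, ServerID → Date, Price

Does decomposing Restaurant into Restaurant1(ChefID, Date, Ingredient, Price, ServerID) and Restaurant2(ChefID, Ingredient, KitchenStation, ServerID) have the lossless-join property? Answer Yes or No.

Yes

Restaurant1 ∩ Restaurant2 = {ChefID, Ingredient, ServerID}; its closure under F is {ChefID, Date, Ingredient, KitchenStation, Price, ServerID}.
This includes all of Restaurant1, so the common attributes are a superkey of Restaurant1 — the join is lossless.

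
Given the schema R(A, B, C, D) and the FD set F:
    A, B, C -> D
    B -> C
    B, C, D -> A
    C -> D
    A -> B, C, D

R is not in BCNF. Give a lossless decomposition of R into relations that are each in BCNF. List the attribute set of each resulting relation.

Candidate keys of the original relation: {A}, {B}.
In {A, B, C, D}, {C} is not a superkey ({C}⁺ restricted to this set is {C, D}), so split on C -> D into {C, D} and {A, B, C}.
{C, D} has no BCNF violation.
{A, B, C} has no BCNF violation.

{A, B, C}; {C, D}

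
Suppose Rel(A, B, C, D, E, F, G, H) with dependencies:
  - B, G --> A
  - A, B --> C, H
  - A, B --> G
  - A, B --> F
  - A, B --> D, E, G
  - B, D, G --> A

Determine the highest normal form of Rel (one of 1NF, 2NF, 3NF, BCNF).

BCNF

Candidate keys: {A, B}, {B, G}. Prime attributes: {A, B, G}.
Each dependency's left side is a superkey — BCNF holds.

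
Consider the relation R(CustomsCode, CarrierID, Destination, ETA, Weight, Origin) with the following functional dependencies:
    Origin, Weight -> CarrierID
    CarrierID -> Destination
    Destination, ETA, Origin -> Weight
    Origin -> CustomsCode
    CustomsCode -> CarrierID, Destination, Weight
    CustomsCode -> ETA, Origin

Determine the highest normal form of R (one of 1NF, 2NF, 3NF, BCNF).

2NF

Candidate keys: {CustomsCode}, {Origin}. Prime attributes: {CustomsCode, Origin}.
CarrierID -> Destination: {CarrierID}⁺ = {CarrierID, Destination}, which is not all of the attributes, so the left side is not a superkey — BCNF is violated.
CarrierID -> Destination determines the non-prime attribute {Destination} from a non-superkey — 3NF is violated.
With only single-attribute keys there can be no partial dependency, so 2NF holds.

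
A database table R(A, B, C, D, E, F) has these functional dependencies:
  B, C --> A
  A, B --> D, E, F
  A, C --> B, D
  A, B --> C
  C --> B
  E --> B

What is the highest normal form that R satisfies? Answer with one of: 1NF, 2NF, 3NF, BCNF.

Candidate keys: {A, B}, {A, E}, {C}. Prime attributes: {A, B, C, E}.
E --> B: {E}⁺ = {B, E}, which is not all of the attributes, so the left side is not a superkey — BCNF is violated.
Since {B} ⊆ prime attributes and every other non-superkey FD also has a prime right side, the schema is in 3NF.

3NF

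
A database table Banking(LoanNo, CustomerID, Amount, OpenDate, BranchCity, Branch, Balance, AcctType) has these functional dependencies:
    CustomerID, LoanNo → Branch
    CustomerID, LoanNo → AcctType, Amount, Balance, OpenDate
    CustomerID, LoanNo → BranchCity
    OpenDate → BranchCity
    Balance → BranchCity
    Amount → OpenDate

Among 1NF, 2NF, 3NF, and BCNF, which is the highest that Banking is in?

Candidate key: {CustomerID, LoanNo}. Prime attributes: {CustomerID, LoanNo}.
OpenDate → BranchCity breaks BCNF: {OpenDate}⁺ = {BranchCity, OpenDate}, so {OpenDate} is not a superkey.
OpenDate → BranchCity has non-prime {BranchCity} on the right and a non-superkey on the left, so 3NF fails.
Checking every proper subset of each key, none determines a non-prime attribute — 2NF is satisfied.

2NF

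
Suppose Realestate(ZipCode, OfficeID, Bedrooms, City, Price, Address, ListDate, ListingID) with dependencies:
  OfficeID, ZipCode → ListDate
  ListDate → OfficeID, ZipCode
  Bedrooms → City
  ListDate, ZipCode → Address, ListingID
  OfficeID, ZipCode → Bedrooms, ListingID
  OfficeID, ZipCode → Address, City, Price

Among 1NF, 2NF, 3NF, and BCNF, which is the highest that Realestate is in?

2NF

Candidate keys: {ListDate}, {OfficeID, ZipCode}. Prime attributes: {ListDate, OfficeID, ZipCode}.
Bedrooms → City breaks BCNF: {Bedrooms}⁺ = {Bedrooms, City}, so {Bedrooms} is not a superkey.
Bedrooms → City has non-prime {City} on the right and a non-superkey on the left, so 3NF fails.
No non-prime attribute depends on a proper subset of any candidate key, so 2NF holds.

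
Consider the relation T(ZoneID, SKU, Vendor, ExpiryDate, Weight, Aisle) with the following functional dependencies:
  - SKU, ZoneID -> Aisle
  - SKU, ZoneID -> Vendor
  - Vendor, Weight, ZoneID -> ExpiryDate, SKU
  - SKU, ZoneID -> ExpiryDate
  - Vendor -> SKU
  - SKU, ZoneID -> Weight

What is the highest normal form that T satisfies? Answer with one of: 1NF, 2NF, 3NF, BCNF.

3NF

Candidate keys: {SKU, ZoneID}, {Vendor, ZoneID}. Prime attributes: {SKU, Vendor, ZoneID}.
Vendor -> SKU: {Vendor}⁺ = {SKU, Vendor}, which is not all of the attributes, so the left side is not a superkey — BCNF is violated.
Since {SKU} ⊆ prime attributes and every other non-superkey FD also has a prime right side, the schema is in 3NF.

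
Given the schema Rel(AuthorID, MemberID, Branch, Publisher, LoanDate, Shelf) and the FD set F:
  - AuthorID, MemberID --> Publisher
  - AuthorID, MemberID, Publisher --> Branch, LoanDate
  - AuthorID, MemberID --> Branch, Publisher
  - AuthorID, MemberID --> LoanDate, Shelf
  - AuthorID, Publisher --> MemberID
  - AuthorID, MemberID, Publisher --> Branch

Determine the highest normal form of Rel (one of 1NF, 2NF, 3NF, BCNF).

Candidate keys: {AuthorID, MemberID}, {AuthorID, Publisher}. Prime attributes: {AuthorID, MemberID, Publisher}.
The left-hand side of every FD is a superkey, so BCNF is satisfied.

BCNF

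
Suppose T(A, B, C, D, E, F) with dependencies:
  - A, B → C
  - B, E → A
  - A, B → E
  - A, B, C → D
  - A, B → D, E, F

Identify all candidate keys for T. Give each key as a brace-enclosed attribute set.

No FD produces {B}, so it must be in every candidate key.
{A, B} is a candidate key since {A, B}⁺ = {A, B, C, D, E, F} covers every attribute.
{B, E} is a candidate key since {B, E}⁺ = {A, B, C, D, E, F} covers every attribute.
These are minimal and exhaustive — every other superkey contains one of them.

{A, B}, {B, E}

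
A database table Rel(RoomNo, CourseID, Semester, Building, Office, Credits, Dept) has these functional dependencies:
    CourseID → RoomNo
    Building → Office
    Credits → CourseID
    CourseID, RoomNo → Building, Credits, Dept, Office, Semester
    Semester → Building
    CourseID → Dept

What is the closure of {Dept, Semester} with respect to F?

{Building, Dept, Office, Semester}

Start with {Dept, Semester}.
Semester → Building applies; add {Building} → now {Building, Dept, Semester}.
Building → Office applies; add {Office} → now {Building, Dept, Office, Semester}.
No further FD applies.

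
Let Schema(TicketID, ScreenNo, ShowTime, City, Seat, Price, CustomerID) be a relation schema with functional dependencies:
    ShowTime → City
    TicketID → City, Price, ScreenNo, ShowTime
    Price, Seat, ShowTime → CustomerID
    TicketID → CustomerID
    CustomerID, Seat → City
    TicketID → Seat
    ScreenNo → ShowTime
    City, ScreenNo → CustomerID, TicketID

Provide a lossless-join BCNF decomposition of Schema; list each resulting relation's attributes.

Candidate keys of the original relation: {ScreenNo}, {TicketID}.
{City, CustomerID, Price, ScreenNo, Seat, ShowTime, TicketID}: {ShowTime} determines {City, ShowTime} here but is not a superkey — split on ShowTime → City, giving {City, ShowTime} and {CustomerID, Price, ScreenNo, Seat, ShowTime, TicketID}.
{City, ShowTime} is in BCNF.
{CustomerID, Price, ScreenNo, Seat, ShowTime, TicketID}: {Price, Seat, ShowTime} determines {CustomerID, Price, Seat, ShowTime} here but is not a superkey — split on Price, Seat, ShowTime → CustomerID, giving {CustomerID, Price, Seat, ShowTime} and {Price, ScreenNo, Seat, ShowTime, TicketID}.
{CustomerID, Price, Seat, ShowTime} is in BCNF.
{Price, ScreenNo, Seat, ShowTime, TicketID} is in BCNF.

{City, ShowTime}; {CustomerID, Price, Seat, ShowTime}; {Price, ScreenNo, Seat, ShowTime, TicketID}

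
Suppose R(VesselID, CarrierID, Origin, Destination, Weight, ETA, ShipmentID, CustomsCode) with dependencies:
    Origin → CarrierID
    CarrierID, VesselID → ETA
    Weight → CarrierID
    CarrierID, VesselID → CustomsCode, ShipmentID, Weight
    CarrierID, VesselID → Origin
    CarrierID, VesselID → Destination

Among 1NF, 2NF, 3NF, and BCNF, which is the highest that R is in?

3NF

Candidate keys: {CarrierID, VesselID}, {Origin, VesselID}, {VesselID, Weight}. Prime attributes: {CarrierID, Origin, VesselID, Weight}.
For Origin → CarrierID we have {Origin}⁺ = {CarrierID, Origin}; {Origin} is not a superkey, so BCNF fails.
But every attribute on its right side ({CarrierID}) is prime, and the same holds for every other non-superkey FD, so 3NF still holds.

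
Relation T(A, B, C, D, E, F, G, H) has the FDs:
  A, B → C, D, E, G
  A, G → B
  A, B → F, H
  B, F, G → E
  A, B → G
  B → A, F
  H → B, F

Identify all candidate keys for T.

{A, G}, {B}, {H}

{B} is a candidate key since {B}⁺ = {A, B, C, D, E, F, G, H} covers every attribute.
{H} is a candidate key since {H}⁺ = {A, B, C, D, E, F, G, H} covers every attribute.
{A, G} is a candidate key since {A, G}⁺ = {A, B, C, D, E, F, G, H} covers every attribute.
No proper subset of any of these is a key, and no other minimal superkey exists.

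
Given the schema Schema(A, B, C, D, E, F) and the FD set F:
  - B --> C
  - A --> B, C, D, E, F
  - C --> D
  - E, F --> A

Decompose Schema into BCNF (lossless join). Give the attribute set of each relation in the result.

Candidate keys of the original relation: {A}, {E, F}.
In {A, B, C, D, E, F}, {B} is not a superkey ({B}⁺ restricted to this set is {B, C, D}), so split on B --> C, D into {B, C, D} and {A, B, E, F}.
In {B, C, D}, {C} is not a superkey ({C}⁺ restricted to this set is {C, D}), so split on C --> D into {C, D} and {B, C}.
{C, D} is in BCNF.
{B, C} is in BCNF.
{A, B, E, F} is in BCNF.

{A, B, E, F}; {B, C}; {C, D}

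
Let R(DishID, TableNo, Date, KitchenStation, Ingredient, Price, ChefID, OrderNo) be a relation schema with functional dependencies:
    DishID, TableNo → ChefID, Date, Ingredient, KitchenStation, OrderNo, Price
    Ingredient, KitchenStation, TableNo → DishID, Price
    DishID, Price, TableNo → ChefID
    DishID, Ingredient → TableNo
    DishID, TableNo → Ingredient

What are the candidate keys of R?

{DishID, Ingredient}, {DishID, TableNo}, {Ingredient, KitchenStation, TableNo}

{DishID, Ingredient}⁺ = {ChefID, Date, DishID, Ingredient, KitchenStation, OrderNo, Price, TableNo} — all of the relation — so {DishID, Ingredient} is a candidate key.
{DishID, TableNo}⁺ = {ChefID, Date, DishID, Ingredient, KitchenStation, OrderNo, Price, TableNo} — all of the relation — so {DishID, TableNo} is a candidate key.
{Ingredient, KitchenStation, TableNo}⁺ = {ChefID, Date, DishID, Ingredient, KitchenStation, OrderNo, Price, TableNo} — all of the relation — so {Ingredient, KitchenStation, TableNo} is a candidate key.
These are minimal and exhaustive — every other superkey contains one of them.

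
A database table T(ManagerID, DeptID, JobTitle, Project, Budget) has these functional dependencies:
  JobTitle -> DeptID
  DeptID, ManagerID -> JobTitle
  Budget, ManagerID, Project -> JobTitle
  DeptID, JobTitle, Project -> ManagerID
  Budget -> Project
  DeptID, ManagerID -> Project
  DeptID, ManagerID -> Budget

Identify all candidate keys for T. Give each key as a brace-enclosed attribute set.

{Budget, JobTitle}, {Budget, ManagerID}, {DeptID, ManagerID}, {JobTitle, ManagerID}, {JobTitle, Project}

Closure of {Budget, JobTitle} is {Budget, DeptID, JobTitle, ManagerID, Project}, the whole schema; {Budget, JobTitle} is a candidate key.
Closure of {Budget, ManagerID} is {Budget, DeptID, JobTitle, ManagerID, Project}, the whole schema; {Budget, ManagerID} is a candidate key.
Closure of {DeptID, ManagerID} is {Budget, DeptID, JobTitle, ManagerID, Project}, the whole schema; {DeptID, ManagerID} is a candidate key.
Closure of {JobTitle, ManagerID} is {Budget, DeptID, JobTitle, ManagerID, Project}, the whole schema; {JobTitle, ManagerID} is a candidate key.
Closure of {JobTitle, Project} is {Budget, DeptID, JobTitle, ManagerID, Project}, the whole schema; {JobTitle, Project} is a candidate key.
These are minimal and exhaustive — every other superkey contains one of them.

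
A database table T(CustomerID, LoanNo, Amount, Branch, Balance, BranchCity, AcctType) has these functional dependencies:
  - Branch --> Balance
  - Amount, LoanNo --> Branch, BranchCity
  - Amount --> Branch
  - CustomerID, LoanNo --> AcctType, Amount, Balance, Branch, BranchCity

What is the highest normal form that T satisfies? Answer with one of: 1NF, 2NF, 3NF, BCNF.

Candidate key: {CustomerID, LoanNo}. Prime attributes: {CustomerID, LoanNo}.
For Branch --> Balance we have {Branch}⁺ = {Balance, Branch}; {Branch} is not a superkey, so BCNF fails.
Branch --> Balance has non-prime {Balance} on the right and a non-superkey on the left, so 3NF fails.
Checking every proper subset of each key, none determines a non-prime attribute — 2NF is satisfied.

2NF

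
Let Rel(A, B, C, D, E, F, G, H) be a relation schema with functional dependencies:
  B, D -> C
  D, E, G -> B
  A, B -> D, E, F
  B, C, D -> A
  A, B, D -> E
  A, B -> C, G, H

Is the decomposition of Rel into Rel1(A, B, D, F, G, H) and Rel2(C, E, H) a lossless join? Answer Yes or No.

No

Common attributes: {H}; their closure is {H}.
The closure covers neither Rel1 nor Rel2 entirely; the join is not lossless.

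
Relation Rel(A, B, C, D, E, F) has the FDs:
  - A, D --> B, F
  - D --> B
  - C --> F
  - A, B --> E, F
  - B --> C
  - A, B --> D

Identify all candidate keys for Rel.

Attributes never on any right-hand side: {A} — every candidate key must contain it.
{A, B} is a candidate key since {A, B}⁺ = {A, B, C, D, E, F} covers every attribute.
{A, D} is a candidate key since {A, D}⁺ = {A, B, C, D, E, F} covers every attribute.
No proper subset of any of these is a key, and no other minimal superkey exists.

{A, B}, {A, D}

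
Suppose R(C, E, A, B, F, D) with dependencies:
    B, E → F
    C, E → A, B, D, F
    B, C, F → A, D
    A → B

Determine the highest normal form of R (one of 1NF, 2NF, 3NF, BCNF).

2NF

Candidate key: {C, E}. Prime attributes: {C, E}.
For B, E → F we have {B, E}⁺ = {B, E, F}; {B, E} is not a superkey, so BCNF fails.
B, E → F determines the non-prime attribute {F} from a non-superkey — 3NF is violated.
No non-prime attribute depends on a proper subset of any candidate key, so 2NF holds.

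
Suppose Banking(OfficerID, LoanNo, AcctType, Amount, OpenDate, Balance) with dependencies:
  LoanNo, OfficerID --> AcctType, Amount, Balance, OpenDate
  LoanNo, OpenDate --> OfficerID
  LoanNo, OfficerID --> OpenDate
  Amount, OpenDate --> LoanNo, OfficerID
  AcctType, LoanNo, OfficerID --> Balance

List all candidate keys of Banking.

{Amount, OpenDate}, {LoanNo, OfficerID}, {LoanNo, OpenDate}

Closure of {Amount, OpenDate} is {AcctType, Amount, Balance, LoanNo, OfficerID, OpenDate}, the whole schema; {Amount, OpenDate} is a candidate key.
Closure of {LoanNo, OfficerID} is {AcctType, Amount, Balance, LoanNo, OfficerID, OpenDate}, the whole schema; {LoanNo, OfficerID} is a candidate key.
Closure of {LoanNo, OpenDate} is {AcctType, Amount, Balance, LoanNo, OfficerID, OpenDate}, the whole schema; {LoanNo, OpenDate} is a candidate key.
Any other superkey properly contains one of these, so there are no further candidate keys.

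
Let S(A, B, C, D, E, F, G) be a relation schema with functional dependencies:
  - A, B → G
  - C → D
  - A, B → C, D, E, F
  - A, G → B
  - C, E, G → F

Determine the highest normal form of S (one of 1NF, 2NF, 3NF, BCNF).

Candidate keys: {A, B}, {A, G}. Prime attributes: {A, B, G}.
C → D breaks BCNF: {C}⁺ = {C, D}, so {C} is not a superkey.
C → D has non-prime {D} on the right and a non-superkey on the left, so 3NF fails.
No proper subset of a key has a non-prime attribute in its closure, so there is no partial dependency; 2NF holds.

2NF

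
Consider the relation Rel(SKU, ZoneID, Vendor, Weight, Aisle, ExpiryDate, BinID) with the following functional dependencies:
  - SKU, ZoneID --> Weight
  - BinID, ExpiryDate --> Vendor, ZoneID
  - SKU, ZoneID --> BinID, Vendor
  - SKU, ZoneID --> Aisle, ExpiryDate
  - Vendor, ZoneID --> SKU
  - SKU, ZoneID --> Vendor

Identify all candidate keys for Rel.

{BinID, ExpiryDate}⁺ = {Aisle, BinID, ExpiryDate, SKU, Vendor, Weight, ZoneID}, which is every attribute, so {BinID, ExpiryDate} is a candidate key.
{SKU, ZoneID}⁺ = {Aisle, BinID, ExpiryDate, SKU, Vendor, Weight, ZoneID}, which is every attribute, so {SKU, ZoneID} is a candidate key.
{Vendor, ZoneID}⁺ = {Aisle, BinID, ExpiryDate, SKU, Vendor, Weight, ZoneID}, which is every attribute, so {Vendor, ZoneID} is a candidate key.
Any other superkey properly contains one of these, so there are no further candidate keys.

{BinID, ExpiryDate}, {SKU, ZoneID}, {Vendor, ZoneID}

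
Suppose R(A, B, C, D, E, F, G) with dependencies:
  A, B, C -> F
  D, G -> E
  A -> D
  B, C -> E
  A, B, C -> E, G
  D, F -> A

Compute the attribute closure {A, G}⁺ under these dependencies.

Start with {A, G}.
A -> D applies; add {D} → now {A, D, G}.
D, G -> E applies; add {E} → now {A, D, E, G}.
No further FD applies.

{A, D, E, G}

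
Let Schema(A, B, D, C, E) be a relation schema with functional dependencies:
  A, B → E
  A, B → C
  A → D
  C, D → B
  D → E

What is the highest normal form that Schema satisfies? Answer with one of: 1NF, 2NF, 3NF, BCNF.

Candidate keys: {A, B}, {A, C}. Prime attributes: {A, B, C}.
A → D: {A}⁺ = {A, D, E}, which is not all of the attributes, so the left side is not a superkey — BCNF is violated.
Because {D} is non-prime and the left side of A → D is not a superkey, the relation is not in 3NF.
{A} is a proper subset of the key {A, B}, and {A}⁺ contains the non-prime attributes {D, E} — a partial dependency, so 2NF is violated.

1NF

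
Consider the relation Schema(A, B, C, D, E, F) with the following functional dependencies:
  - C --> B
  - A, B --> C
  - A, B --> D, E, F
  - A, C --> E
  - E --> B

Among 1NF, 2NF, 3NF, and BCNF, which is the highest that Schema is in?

Candidate keys: {A, B}, {A, C}, {A, E}. Prime attributes: {A, B, C, E}.
C --> B: {C}⁺ = {B, C}, which is not all of the attributes, so the left side is not a superkey — BCNF is violated.
Its right-hand attributes {B} are all prime, as are those of every other non-superkey FD — the relation is in 3NF.

3NF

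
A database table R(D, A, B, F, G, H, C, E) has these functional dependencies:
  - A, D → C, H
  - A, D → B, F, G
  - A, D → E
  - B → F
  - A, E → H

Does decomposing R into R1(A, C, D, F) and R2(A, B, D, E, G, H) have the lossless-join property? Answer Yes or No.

The shared attributes are {A, D} and {A, D}⁺ = {A, B, C, D, E, F, G, H}.
This includes all of R1, so the common attributes are a superkey of R1 — the join is lossless.

Yes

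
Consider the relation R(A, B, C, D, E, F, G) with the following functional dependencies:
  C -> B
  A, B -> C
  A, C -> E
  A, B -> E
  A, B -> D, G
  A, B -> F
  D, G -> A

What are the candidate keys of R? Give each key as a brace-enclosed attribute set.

{A, B}, {A, C}, {B, D, G}, {C, D, G}

{A, B}⁺ = {A, B, C, D, E, F, G}, which is every attribute, so {A, B} is a candidate key.
{A, C}⁺ = {A, B, C, D, E, F, G}, which is every attribute, so {A, C} is a candidate key.
{B, D, G}⁺ = {A, B, C, D, E, F, G}, which is every attribute, so {B, D, G} is a candidate key.
{C, D, G}⁺ = {A, B, C, D, E, F, G}, which is every attribute, so {C, D, G} is a candidate key.
Any other superkey properly contains one of these, so there are no further candidate keys.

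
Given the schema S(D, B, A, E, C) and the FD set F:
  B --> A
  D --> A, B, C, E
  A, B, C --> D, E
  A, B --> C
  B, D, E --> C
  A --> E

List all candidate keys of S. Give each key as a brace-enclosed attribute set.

{B}, {D}

{B} is a candidate key since {B}⁺ = {A, B, C, D, E} covers every attribute.
{D} is a candidate key since {D}⁺ = {A, B, C, D, E} covers every attribute.
These are minimal and exhaustive — every other superkey contains one of them.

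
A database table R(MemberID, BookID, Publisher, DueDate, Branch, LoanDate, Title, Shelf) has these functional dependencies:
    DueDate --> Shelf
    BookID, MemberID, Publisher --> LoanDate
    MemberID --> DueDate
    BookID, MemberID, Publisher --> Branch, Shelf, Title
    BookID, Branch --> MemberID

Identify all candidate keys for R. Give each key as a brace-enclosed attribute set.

{BookID, Branch, Publisher}, {BookID, MemberID, Publisher}

Attributes never on any right-hand side: {BookID, Publisher} — every candidate key must contain all of them.
{BookID, Branch, Publisher} is a candidate key since {BookID, Branch, Publisher}⁺ = {BookID, Branch, DueDate, LoanDate, MemberID, Publisher, Shelf, Title} covers every attribute.
{BookID, MemberID, Publisher} is a candidate key since {BookID, MemberID, Publisher}⁺ = {BookID, Branch, DueDate, LoanDate, MemberID, Publisher, Shelf, Title} covers every attribute.
No proper subset of any of these is a key, and no other minimal superkey exists.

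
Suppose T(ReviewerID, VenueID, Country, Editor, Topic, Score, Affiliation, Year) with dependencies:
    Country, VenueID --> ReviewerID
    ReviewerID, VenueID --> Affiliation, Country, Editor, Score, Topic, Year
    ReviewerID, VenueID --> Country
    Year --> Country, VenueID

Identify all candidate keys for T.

{Country, VenueID}, {ReviewerID, VenueID}, {Year}

Closure of {Year} is {Affiliation, Country, Editor, ReviewerID, Score, Topic, VenueID, Year}, the whole schema; {Year} is a candidate key.
Closure of {Country, VenueID} is {Affiliation, Country, Editor, ReviewerID, Score, Topic, VenueID, Year}, the whole schema; {Country, VenueID} is a candidate key.
Closure of {ReviewerID, VenueID} is {Affiliation, Country, Editor, ReviewerID, Score, Topic, VenueID, Year}, the whole schema; {ReviewerID, VenueID} is a candidate key.
Any other superkey properly contains one of these, so there are no further candidate keys.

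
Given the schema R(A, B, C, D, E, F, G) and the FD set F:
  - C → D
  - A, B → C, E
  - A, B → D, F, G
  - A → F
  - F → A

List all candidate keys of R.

{A, B}, {B, F}

Attributes never on any right-hand side: {B} — every candidate key must contain it.
Closure of {A, B} is {A, B, C, D, E, F, G}, the whole schema; {A, B} is a candidate key.
Closure of {B, F} is {A, B, C, D, E, F, G}, the whole schema; {B, F} is a candidate key.
No proper subset of any of these is a key, and no other minimal superkey exists.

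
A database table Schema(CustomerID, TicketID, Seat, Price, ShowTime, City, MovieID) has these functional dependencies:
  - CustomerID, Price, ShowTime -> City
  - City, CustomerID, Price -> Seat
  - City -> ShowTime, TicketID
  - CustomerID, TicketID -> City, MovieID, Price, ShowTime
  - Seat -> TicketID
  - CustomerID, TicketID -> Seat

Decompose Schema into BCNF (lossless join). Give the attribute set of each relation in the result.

Candidate keys of the original relation: {City, CustomerID}, {CustomerID, Price, ShowTime}, {CustomerID, Seat}, {CustomerID, TicketID}.
In {City, CustomerID, MovieID, Price, Seat, ShowTime, TicketID}, {City} is not a superkey ({City}⁺ restricted to this set is {City, ShowTime, TicketID}), so split on City -> ShowTime, TicketID into {City, ShowTime, TicketID} and {City, CustomerID, MovieID, Price, Seat}.
{City, ShowTime, TicketID} has no BCNF violation.
{City, CustomerID, MovieID, Price, Seat} has no BCNF violation.

{City, CustomerID, MovieID, Price, Seat}; {City, ShowTime, TicketID}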